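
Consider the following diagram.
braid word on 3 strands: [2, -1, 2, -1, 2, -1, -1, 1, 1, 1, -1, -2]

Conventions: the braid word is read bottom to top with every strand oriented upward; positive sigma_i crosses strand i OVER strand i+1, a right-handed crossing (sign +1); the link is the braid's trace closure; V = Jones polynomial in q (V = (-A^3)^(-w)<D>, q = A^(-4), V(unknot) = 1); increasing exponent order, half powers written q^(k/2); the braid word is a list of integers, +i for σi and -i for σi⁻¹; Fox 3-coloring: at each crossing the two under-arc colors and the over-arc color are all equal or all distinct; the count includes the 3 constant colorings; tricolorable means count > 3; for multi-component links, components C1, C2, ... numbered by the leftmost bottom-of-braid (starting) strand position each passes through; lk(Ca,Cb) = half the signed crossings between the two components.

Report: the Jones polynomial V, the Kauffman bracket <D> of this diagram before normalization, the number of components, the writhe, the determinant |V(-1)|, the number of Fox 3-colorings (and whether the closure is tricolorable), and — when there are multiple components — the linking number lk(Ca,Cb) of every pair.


Jones polynomial: V(q) = q^-2 - q^-1 + 1 - q + q^2
<D> = A^-8 - A^-4 + 1 - A^4 + A^8; writhe 0
components 1, writhe 0 (12 crossings)
3-colorings: 3 of 3^12, det 5 — not tricolorable
note: |V(-1)| = 5: so not tricolorable, since 3 does not divide 5


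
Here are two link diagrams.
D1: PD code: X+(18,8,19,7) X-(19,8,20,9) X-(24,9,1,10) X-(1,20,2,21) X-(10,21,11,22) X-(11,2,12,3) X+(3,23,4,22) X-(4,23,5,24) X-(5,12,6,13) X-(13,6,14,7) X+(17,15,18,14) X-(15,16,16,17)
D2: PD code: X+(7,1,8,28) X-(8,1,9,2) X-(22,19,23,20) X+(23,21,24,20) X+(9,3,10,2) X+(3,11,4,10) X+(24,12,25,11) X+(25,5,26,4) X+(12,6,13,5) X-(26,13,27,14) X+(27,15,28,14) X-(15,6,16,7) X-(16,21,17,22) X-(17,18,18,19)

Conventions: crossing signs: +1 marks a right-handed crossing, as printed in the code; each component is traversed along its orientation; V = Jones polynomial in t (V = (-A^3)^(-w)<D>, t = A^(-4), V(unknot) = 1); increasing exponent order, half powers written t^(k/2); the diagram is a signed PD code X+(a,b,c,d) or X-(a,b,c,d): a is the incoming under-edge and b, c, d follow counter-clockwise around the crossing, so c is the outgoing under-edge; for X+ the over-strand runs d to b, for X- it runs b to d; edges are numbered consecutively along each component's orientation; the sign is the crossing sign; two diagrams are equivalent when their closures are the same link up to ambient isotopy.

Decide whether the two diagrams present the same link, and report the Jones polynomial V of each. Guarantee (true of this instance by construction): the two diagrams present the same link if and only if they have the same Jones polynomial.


equivalent: no
D1 (bracket A^-10 + A^-2 - A^2 + A^6 - A^10; 12 crossings at w = -6): V = -t^-7 + t^-6 - t^-5 + t^-4 + t^-2
V(D2) = t + t^3 - t^4  [14 crossings, <D> = -A^-10 + A^-6 + A^2, w = +2]
observation: V(t) takes 2 values over 2 diagrams, fixing the grouping


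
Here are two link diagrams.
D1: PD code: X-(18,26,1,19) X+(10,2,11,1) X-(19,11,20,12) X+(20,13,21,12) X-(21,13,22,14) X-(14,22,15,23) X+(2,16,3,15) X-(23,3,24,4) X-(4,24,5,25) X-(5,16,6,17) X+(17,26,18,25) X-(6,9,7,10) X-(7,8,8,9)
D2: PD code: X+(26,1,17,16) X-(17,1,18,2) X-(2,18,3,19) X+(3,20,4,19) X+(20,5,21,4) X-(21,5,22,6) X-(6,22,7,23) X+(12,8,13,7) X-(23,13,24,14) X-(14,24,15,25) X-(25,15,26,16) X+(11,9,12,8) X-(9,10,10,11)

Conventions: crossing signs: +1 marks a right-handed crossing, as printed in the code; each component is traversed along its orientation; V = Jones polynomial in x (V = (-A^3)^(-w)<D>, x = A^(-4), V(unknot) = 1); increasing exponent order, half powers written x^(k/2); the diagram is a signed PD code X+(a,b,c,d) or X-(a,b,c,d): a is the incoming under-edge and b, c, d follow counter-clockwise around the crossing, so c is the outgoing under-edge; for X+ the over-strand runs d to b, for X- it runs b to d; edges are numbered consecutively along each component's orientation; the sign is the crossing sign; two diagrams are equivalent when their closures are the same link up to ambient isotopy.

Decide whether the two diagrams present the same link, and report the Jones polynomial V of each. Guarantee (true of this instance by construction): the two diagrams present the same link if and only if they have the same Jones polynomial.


equivalent: yes
V(D1) = -x^(-11/2) + x^(-9/2) - x^(-7/2) - x^(-3/2)  (w -5, c 13, <D> = A^-9 + A^-1 - A^3 + A^7)
V(D2) = -x^(-11/2) + x^(-9/2) - x^(-7/2) - x^(-3/2)  [13 crossings, <D> = A^-3 + A^5 - A^9 + A^13, w = -3]
key observation: one V(x) for all 2 diagrams — one class (guaranteed)


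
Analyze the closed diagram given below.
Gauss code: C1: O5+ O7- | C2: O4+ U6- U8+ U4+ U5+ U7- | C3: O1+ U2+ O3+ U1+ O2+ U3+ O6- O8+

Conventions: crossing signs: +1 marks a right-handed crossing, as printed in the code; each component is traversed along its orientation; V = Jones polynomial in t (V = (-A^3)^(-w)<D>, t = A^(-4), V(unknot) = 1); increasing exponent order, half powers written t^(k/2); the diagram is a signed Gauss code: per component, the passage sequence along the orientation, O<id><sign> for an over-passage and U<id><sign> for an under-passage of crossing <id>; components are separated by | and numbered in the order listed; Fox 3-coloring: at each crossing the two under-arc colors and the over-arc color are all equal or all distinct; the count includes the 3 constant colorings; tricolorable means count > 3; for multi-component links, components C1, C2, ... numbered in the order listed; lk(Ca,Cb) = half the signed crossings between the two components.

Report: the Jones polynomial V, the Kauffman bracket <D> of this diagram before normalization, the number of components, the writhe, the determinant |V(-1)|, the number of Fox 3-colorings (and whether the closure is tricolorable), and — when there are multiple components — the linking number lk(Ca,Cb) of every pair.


V(t) = 1 + 2t + 2t^2 + t^3 - t^4 - t^5
bracket: -A^-8 - A^-4 + 1 + 2A^4 + 2A^8 + A^12, w = +4
3 components, writhe +4, over 8 crossings
lk(C1,C2) = 0
linking number lk(C1,C3) = 0
lk(C2,C3): 0
det 0, colorings 81 of 3^9 — tricolorable
observation: every pair of the 3 components has lk = 0


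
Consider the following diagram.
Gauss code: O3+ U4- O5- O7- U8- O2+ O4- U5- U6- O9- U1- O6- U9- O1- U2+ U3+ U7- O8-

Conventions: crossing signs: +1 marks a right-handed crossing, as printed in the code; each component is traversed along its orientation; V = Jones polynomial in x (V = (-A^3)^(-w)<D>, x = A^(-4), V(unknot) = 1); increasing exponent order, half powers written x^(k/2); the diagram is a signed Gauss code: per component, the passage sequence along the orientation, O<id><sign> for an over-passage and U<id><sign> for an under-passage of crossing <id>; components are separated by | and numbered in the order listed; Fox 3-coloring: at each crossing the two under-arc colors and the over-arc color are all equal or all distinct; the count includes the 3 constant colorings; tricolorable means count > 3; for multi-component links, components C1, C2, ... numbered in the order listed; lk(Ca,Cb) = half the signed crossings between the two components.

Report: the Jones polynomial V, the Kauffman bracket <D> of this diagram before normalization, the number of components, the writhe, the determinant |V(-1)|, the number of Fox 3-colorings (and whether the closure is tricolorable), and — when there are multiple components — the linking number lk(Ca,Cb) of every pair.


V = x^-8 - 2x^-7 + x^-6 - 2x^-5 + 2x^-4 + x^-2
<D> = -A^-7 - 2A + 2A^5 - A^9 + 2A^13 - A^17 (w = -5)
1 component over 9 crossings, w = -5
27 Fox colorings among 3^9, |V(-1)| = 9: tricolorable
why: w = -5 (over 9 crossings) is diagram-only; (-A^3)^(5) removes it from V


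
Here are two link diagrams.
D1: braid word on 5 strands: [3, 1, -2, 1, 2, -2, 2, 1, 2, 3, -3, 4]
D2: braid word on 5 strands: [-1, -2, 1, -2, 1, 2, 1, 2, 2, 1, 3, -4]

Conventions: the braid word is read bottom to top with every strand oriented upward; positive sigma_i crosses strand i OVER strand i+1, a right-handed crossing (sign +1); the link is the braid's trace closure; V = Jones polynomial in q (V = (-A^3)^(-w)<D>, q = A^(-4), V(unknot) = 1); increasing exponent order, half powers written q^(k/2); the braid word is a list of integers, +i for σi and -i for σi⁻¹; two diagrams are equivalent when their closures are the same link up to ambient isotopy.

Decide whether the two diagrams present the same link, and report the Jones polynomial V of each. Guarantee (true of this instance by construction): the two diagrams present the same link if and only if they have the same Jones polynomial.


equivalent: yes
V(D1) = q + 2q^3 + q^5  (w +6, c 12, <D> = A^-2 + 2A^6 + A^14)
V(D2) = q + 2q^3 + q^5  [12 crossings, <D> = A^-8 + 2 + A^8, w = +4]
key observation: all 2 diagrams share one V(q), hence one class


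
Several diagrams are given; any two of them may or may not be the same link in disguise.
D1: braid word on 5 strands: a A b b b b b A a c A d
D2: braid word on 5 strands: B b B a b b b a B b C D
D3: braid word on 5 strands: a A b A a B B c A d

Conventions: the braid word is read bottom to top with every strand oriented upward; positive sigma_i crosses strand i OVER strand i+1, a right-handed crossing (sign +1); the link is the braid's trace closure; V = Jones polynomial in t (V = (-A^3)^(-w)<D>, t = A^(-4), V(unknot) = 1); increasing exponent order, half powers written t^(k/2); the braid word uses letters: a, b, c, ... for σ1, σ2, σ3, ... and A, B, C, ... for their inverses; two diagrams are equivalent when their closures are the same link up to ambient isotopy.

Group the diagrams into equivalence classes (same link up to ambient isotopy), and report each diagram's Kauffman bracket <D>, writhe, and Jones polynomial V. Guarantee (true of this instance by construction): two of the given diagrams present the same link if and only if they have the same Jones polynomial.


equivalence classes: {D1} | {D2} | {D3}
D1 (bracket -A^-10 + A^-6 - A^-2 + A^2 + A^10; 12 crossings at w = +6): V = t^2 + t^4 - t^5 + t^6 - t^7
V(D2) = t - t^2 + 2t^3 - t^4 + t^5 - t^6  [12 crossings, <D> = -A^-18 + A^-14 - A^-10 + 2A^-6 - A^-2 + A^2, w = +2]
D3 (bracket 1; 10 crossings at w = 0): V = 1
key observation: 3 classes among 3 diagrams; unequal V(t) rules out equality


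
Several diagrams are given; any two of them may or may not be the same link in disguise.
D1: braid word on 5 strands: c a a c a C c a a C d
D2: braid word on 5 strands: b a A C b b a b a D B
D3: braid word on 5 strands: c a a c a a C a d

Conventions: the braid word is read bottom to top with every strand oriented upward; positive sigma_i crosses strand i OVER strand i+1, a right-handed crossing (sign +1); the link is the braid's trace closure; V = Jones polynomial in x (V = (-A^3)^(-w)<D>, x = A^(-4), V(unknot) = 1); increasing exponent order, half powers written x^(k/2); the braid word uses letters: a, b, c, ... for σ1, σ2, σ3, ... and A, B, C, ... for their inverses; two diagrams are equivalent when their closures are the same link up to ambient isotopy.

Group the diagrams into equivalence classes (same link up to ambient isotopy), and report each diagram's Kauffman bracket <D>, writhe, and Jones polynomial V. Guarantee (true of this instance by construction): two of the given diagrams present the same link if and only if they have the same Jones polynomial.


grouping into links: {D1, D3} | {D2}
V(D1) = -x^(3/2) - x^(5/2) - x^(7/2) + x^(15/2)  (w +7, c 11, <D> = -A^-9 + A^7 + A^11 + A^15)
V(D2) = -x^(3/2) - x^(7/2) + x^(9/2) - x^(11/2)  (w +3, c 11, <D> = A^-13 - A^-9 + A^-5 + A^3)
D3 (bracket -A^-9 + A^7 + A^11 + A^15; 9 crossings at w = +7): V = -x^(3/2) - x^(5/2) - x^(7/2) + x^(15/2)
why: comparing 3 Jones polynomials yields 2 groups


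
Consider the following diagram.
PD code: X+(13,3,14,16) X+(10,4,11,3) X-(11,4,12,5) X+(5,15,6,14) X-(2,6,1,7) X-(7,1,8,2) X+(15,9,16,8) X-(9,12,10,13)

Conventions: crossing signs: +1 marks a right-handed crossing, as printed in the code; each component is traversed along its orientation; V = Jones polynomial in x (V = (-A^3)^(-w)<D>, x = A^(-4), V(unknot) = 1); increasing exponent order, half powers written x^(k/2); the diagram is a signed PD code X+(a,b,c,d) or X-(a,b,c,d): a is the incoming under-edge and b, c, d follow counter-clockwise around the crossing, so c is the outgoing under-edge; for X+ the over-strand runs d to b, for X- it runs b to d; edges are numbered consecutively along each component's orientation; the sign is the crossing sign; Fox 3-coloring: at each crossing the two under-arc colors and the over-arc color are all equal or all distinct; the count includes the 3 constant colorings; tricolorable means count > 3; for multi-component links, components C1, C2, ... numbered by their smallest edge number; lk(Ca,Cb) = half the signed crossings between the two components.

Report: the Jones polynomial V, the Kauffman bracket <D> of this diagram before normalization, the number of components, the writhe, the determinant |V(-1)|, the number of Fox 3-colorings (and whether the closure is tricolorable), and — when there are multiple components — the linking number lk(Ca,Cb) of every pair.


Jones polynomial: V(x) = -x^(-3/2) - 2x^(1/2) + x^(3/2) - x^(5/2) + x^(7/2)
<D> = A^-14 - A^-10 + A^-6 - 2A^-2 - A^6; writhe 0
components 2, writhe 0 (8 crossings)
linking number lk(C1,C2) = -1
3-colorings: 9 of 3^8, det 6 — tricolorable
note: |V(-1)| = 6: so tricolorable, since 3 divides 6


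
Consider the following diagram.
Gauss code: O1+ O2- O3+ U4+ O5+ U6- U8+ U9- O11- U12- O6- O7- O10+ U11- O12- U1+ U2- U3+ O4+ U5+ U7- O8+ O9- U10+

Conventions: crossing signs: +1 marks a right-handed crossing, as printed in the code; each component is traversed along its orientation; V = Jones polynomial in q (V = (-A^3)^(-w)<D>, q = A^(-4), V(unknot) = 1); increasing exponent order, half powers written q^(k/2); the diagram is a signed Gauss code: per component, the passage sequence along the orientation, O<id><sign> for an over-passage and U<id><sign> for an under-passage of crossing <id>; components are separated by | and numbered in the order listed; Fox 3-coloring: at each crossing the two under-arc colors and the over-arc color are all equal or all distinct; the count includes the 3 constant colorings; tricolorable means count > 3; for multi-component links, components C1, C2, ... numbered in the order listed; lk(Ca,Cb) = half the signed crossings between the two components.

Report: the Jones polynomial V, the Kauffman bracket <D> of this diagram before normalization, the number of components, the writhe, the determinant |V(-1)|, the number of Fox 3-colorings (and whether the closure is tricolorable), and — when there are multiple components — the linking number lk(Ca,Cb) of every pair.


V(q) = -q^-3 + q^-2 - q^-1 + 3 - q + q^2 - q^3
bracket: -A^-12 + A^-8 - A^-4 + 3 - A^4 + A^8 - A^12, w = 0
1 component, writhe 0, over 12 crossings
det 9, colorings 27 of 3^12 — tricolorable
observation: the span of V is 6, forcing >= 6 crossings in any diagram


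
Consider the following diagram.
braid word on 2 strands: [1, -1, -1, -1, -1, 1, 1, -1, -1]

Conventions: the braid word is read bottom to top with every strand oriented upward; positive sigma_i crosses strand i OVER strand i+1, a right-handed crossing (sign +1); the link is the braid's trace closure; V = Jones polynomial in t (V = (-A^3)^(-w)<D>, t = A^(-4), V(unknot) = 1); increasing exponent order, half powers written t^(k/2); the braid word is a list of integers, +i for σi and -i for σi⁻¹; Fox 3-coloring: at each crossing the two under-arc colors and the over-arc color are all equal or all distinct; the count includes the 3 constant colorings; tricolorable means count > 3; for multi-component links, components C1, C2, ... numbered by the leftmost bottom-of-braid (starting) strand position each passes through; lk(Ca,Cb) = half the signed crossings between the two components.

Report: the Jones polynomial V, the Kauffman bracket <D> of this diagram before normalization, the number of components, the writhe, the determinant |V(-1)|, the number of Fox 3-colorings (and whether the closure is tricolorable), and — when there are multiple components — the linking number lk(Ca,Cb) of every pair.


V = -t^-4 + t^-3 + t^-1
<D> = -A^-5 - A^3 + A^7 (w = -3)
1 component over 9 crossings, w = -3
9 Fox colorings among 3^9, |V(-1)| = 3: tricolorable
why: the span of V is 3, forcing >= 3 crossings in any diagram


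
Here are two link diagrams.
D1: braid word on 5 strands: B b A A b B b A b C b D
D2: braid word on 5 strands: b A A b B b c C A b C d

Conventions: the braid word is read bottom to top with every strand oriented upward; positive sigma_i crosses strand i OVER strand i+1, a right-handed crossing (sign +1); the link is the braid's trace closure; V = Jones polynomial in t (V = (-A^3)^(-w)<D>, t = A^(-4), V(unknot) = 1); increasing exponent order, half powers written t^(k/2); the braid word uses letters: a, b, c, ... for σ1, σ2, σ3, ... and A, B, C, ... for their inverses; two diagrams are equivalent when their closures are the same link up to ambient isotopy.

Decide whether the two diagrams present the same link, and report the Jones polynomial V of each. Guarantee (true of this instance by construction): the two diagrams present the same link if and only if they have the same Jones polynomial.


same link: yes
V(D1) = -t^-3 + 2t^-2 - 2t^-1 + 3 - 2t + 2t^2 - t^3  [12 crossings, <D> = -A^-18 + 2A^-14 - 2A^-10 + 3A^-6 - 2A^-2 + 2A^2 - A^6, w = -2]
V(D2) = -t^-3 + 2t^-2 - 2t^-1 + 3 - 2t + 2t^2 - t^3  (w 0, c 12, <D> = -A^-12 + 2A^-8 - 2A^-4 + 3 - 2A^4 + 2A^8 - A^12)
note: all 2 diagrams share one V(t), hence one class


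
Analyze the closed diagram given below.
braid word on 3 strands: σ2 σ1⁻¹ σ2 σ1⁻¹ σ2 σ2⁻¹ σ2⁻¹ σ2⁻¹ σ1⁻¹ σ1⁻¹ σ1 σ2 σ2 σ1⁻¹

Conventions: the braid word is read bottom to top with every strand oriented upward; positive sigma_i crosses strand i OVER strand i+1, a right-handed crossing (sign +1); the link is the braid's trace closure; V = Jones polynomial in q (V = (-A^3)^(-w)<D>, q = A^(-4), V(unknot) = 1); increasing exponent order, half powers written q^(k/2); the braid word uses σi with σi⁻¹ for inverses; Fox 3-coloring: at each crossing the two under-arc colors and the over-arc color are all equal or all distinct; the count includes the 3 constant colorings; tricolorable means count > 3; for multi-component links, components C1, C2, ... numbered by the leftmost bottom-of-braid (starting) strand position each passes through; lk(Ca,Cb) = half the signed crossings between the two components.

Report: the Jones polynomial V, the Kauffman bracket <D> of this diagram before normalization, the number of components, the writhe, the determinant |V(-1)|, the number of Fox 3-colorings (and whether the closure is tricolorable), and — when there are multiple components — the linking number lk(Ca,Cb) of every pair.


V(q) = q^-6 - 2q^-5 + 2q^-4 - 3q^-3 + 4q^-2 - 3q^-1 + 3 - 2q + q^2
bracket: A^-14 - 2A^-10 + 3A^-6 - 3A^-2 + 4A^2 - 3A^6 + 2A^10 - 2A^14 + A^18, w = -2
1 component, writhe -2, over 14 crossings
det 21, colorings 9 of 3^14 — tricolorable
observation: the span of V is 8, forcing >= 8 crossings in any diagram


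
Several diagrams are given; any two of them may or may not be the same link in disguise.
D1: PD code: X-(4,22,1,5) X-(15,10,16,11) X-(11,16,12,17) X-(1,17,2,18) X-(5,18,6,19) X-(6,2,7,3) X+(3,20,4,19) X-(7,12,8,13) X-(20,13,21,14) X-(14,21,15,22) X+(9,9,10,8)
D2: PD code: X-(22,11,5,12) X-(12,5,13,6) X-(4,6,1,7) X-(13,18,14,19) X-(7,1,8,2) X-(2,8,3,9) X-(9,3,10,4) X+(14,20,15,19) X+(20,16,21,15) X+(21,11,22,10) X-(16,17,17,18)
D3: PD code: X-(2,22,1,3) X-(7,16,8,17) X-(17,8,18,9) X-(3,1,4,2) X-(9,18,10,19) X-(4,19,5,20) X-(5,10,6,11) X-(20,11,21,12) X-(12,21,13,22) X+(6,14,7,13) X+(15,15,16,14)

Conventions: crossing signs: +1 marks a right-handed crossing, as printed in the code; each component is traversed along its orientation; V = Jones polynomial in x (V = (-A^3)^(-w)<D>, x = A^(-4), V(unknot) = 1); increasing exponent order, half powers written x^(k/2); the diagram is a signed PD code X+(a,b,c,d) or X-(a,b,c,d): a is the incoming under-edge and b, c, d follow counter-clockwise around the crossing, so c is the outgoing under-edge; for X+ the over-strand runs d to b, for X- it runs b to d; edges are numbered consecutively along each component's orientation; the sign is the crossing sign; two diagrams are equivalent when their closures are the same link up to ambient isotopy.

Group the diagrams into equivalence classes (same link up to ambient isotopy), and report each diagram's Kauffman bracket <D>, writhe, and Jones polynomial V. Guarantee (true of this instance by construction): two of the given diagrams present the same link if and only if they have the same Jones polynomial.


classes: {D1, D3} | {D2}
V(D1) = x^(-19/2) - x^(-17/2) + 2x^(-15/2) - 2x^(-13/2) + x^(-11/2) - 2x^(-9/2) - x^(-5/2)  [11 crossings, <D> = A^-11 + 2A^-3 - A + 2A^5 - 2A^9 + A^13 - A^17, w = -7]
V(D2) = -x^(-11/2) + x^(-9/2) - x^(-7/2) - x^(-3/2)  [11 crossings, <D> = A^-9 + A^-1 - A^3 + A^7, w = -5]
V(D3) = x^(-19/2) - x^(-17/2) + 2x^(-15/2) - 2x^(-13/2) + x^(-11/2) - 2x^(-9/2) - x^(-5/2)  (w -7, c 11, <D> = A^-11 + 2A^-3 - A + 2A^5 - 2A^9 + A^13 - A^17)
insight: comparing 3 Jones polynomials yields 2 groups


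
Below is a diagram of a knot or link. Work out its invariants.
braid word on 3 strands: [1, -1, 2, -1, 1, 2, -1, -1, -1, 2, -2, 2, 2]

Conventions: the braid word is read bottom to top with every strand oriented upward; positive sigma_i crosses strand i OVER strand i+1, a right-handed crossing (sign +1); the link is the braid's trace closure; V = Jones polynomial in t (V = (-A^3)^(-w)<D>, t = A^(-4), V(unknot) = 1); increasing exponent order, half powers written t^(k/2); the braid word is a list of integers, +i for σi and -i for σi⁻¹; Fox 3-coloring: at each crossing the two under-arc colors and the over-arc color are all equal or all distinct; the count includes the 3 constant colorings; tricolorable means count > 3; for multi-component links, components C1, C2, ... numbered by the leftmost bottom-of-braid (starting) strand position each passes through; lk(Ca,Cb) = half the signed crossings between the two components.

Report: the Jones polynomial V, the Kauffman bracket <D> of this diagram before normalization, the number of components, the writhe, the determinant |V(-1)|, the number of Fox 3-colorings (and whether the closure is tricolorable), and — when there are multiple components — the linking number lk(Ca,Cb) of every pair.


Jones polynomial: V(t) = t^(-5/2) - t^(-3/2) + t^(-1/2) - 3t^(1/2) + 2t^(3/2) - 2t^(5/2) + t^(7/2) - t^(9/2)
<D> = A^-15 - A^-11 + 2A^-7 - 2A^-3 + 3A - A^5 + A^9 - A^13; writhe +1
components 2, writhe +1 (13 crossings)
linking number lk(C1,C2) = +2
3-colorings: 9 of 3^13, det 12 — tricolorable
note: span 7 respects span(V) <= c + mu - 1 = 14 for this 2-component diagram


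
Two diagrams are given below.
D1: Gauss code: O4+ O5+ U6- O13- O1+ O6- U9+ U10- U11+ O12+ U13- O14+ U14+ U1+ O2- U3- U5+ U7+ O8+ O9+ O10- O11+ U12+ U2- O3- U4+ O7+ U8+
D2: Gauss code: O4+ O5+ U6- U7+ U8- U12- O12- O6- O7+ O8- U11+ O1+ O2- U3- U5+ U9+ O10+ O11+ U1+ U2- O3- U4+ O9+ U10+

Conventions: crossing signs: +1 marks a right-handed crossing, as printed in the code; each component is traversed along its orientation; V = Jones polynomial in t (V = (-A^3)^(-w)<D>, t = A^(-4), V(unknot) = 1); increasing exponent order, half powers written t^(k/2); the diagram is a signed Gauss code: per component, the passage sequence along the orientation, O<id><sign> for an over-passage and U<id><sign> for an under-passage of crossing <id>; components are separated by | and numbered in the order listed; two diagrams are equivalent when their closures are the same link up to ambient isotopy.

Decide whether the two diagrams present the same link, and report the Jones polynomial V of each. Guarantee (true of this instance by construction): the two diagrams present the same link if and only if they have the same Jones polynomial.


same link: yes
V(D1) = t + t^3 - t^4  [14 crossings, <D> = -A^-4 + 1 + A^8, w = +4]
V(D2) = t + t^3 - t^4  [12 crossings, <D> = -A^-10 + A^-6 + A^2, w = +2]
insight: from 14 to 12 crossings by R-moves: one link, two diagrams


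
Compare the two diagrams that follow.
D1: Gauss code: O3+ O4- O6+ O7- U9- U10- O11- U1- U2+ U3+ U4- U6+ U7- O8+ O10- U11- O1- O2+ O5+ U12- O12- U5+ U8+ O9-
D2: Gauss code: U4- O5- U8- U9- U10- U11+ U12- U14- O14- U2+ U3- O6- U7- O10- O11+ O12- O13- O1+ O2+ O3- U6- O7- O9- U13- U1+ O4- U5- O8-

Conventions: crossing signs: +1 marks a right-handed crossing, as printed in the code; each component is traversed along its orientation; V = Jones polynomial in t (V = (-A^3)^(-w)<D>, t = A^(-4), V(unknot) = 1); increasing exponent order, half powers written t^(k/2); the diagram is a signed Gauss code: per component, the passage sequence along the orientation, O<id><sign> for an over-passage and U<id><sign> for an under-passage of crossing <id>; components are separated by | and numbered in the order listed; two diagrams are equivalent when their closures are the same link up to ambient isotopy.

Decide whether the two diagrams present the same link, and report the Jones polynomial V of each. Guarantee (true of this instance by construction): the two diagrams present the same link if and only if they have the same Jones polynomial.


same link: no
V(D1) = 1  [12 crossings, <D> = A^-6, w = -2]
D2 (bracket A^-16 + 2A^-8 - 2A^-4 + 1 - 2A^4 + A^8; 14 crossings at w = -8): V = t^-8 - 2t^-7 + t^-6 - 2t^-5 + 2t^-4 + t^-2
note: 2 classes among 2 diagrams; unequal V(t) rules out equality


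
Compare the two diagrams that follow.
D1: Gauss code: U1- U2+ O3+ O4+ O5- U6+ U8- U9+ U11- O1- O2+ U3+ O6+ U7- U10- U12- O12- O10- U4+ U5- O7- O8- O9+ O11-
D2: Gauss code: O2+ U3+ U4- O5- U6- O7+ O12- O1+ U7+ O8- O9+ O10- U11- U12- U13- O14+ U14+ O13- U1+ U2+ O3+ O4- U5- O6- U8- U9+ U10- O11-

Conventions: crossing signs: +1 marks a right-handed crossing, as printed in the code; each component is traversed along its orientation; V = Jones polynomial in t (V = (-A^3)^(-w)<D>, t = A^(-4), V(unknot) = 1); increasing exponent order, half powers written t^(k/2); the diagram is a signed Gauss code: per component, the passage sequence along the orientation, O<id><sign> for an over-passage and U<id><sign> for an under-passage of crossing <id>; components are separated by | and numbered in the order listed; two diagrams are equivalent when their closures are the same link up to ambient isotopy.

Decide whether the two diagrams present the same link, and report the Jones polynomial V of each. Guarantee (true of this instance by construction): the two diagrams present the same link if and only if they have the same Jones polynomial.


same link: no
V(D1) = 1  [12 crossings, <D> = A^-6, w = -2]
V(D2) = -t^-4 + t^-3 + t^-1  [14 crossings, <D> = A^-2 + A^6 - A^10, w = -2]
insight: V(t) takes 2 values over 2 diagrams, fixing the grouping


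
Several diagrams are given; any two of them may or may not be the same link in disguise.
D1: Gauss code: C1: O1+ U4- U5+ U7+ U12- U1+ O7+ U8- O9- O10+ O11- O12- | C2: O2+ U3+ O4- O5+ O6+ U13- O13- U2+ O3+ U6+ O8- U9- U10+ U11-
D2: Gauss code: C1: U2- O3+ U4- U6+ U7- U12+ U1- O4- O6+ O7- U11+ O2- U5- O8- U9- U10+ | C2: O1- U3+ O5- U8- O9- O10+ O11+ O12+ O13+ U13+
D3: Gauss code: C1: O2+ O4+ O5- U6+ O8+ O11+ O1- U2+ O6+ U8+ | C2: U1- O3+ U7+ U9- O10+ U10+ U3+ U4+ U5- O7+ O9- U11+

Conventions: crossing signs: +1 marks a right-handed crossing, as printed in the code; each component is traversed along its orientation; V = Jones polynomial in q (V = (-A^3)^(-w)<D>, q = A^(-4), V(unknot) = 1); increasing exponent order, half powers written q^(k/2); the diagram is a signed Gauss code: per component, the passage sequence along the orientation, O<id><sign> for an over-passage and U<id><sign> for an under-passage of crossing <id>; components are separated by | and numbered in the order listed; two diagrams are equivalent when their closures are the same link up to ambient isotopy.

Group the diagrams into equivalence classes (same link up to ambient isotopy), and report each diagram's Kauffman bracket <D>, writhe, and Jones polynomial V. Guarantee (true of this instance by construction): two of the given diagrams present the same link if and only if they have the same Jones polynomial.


classes: {D1} | {D2} | {D3}
V(D1) = -q^(-3/2) - 2q^(1/2) + q^(3/2) - q^(5/2) + q^(7/2)  [13 crossings, <D> = -A^-11 + A^-7 - A^-3 + 2A + A^9, w = +1]
V(D2) = q^(-7/2) - 2q^(-5/2) + q^(-3/2) - 2q^(-1/2) + q^(1/2) - q^(3/2)  [13 crossings, <D> = A^-9 - A^-5 + 2A^-1 - A^3 + 2A^7 - A^11, w = -1]
D3 (bracket -A^-3 + A^5 + A^9 + A^13; 11 crossings at w = +5): V = -q^(1/2) - q^(3/2) - q^(5/2) + q^(9/2)
note: V(q) takes 3 values over 3 diagrams, fixing the grouping


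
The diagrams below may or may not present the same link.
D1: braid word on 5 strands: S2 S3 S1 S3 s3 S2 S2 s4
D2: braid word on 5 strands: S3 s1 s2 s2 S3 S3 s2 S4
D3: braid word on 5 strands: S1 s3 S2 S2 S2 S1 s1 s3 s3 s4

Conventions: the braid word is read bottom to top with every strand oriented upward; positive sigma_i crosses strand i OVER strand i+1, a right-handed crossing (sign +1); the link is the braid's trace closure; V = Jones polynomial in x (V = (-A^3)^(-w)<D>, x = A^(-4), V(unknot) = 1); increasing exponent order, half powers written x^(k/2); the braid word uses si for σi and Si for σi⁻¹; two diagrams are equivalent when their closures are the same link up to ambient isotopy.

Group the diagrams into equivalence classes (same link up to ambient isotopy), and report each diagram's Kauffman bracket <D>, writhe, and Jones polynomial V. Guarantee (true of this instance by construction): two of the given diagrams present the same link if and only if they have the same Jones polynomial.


classes: {D1} | {D2} | {D3}
V(D1) = -x^-4 + x^-3 + x^-1  [8 crossings, <D> = A^-8 + 1 - A^4, w = -4]
V(D2) = -x^-3 + 2x^-2 - 2x^-1 + 3 - 2x + 2x^2 - x^3  [8 crossings, <D> = -A^-12 + 2A^-8 - 2A^-4 + 3 - 2A^4 + 2A^8 - A^12, w = 0]
V(D3) = -x^-3 + x^-2 - x^-1 + 3 - x + x^2 - x^3  [10 crossings, <D> = -A^-12 + A^-8 - A^-4 + 3 - A^4 + A^8 - A^12, w = 0]
note: 3 values of V(x) split the 3 diagrams


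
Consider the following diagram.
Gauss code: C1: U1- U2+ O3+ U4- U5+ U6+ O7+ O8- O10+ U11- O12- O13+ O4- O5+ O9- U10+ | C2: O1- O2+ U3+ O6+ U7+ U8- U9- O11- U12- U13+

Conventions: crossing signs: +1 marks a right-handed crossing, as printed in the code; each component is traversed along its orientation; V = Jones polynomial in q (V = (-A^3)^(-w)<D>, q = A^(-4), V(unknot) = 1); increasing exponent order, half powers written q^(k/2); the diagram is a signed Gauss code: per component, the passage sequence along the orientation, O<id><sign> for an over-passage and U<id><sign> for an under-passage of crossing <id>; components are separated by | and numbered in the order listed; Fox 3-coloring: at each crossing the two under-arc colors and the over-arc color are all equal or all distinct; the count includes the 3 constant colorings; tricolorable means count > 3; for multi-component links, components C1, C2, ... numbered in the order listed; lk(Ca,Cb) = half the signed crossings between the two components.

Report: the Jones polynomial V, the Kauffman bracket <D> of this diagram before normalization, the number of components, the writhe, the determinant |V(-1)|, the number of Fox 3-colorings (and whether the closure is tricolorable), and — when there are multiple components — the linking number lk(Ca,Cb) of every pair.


V = -q^(-3/2) + q^(-1/2) - 2q^(1/2) + q^(3/2) - 2q^(5/2) + q^(7/2)
<D> = -A^-11 + 2A^-7 - A^-3 + 2A - A^5 + A^9 (w = +1)
2 components over 13 crossings, w = +1
lk(C1,C2): 0
3 Fox colorings among 3^13, |V(-1)| = 8: not tricolorable
why: det 8 = |V(-1)|; not divisible by 3, so not tricolorable


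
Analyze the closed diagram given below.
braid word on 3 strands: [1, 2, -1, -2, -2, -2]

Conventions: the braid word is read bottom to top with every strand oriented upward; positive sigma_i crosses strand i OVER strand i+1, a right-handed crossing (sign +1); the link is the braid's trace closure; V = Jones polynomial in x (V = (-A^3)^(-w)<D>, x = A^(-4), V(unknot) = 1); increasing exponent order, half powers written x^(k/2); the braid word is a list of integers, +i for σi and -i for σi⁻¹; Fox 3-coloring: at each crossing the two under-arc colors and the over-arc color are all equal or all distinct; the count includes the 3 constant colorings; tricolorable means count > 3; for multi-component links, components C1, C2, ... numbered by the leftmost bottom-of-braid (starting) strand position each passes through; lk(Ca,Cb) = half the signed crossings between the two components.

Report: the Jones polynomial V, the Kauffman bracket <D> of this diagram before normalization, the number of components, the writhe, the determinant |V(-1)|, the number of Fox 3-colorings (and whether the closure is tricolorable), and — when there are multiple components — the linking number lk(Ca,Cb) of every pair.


V = -x^-4 + x^-3 + x^-1
<D> = A^-2 + A^6 - A^10 (w = -2)
1 component over 6 crossings, w = -2
9 Fox colorings among 3^6, |V(-1)| = 3: tricolorable
why: V spans 3 powers of x: at least 3 crossings in any diagram


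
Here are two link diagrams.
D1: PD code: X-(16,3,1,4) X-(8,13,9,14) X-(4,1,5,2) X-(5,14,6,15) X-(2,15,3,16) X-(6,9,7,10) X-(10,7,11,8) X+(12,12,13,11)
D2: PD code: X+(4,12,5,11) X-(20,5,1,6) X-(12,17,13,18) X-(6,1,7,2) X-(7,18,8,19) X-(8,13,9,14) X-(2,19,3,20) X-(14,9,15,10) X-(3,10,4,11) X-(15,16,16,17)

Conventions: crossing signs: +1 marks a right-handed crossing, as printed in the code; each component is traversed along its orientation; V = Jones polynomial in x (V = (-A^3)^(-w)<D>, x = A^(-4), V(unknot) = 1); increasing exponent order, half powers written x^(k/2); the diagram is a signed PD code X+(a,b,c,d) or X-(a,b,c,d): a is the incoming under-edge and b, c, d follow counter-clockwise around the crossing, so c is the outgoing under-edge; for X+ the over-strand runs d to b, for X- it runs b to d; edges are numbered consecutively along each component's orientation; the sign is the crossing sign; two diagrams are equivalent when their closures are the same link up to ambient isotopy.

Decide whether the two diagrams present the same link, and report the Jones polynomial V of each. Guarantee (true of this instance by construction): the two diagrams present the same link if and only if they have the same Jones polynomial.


same link: yes
V(D1) = x^-8 - 2x^-7 + x^-6 - 2x^-5 + 2x^-4 + x^-2  [8 crossings, <D> = A^-10 + 2A^-2 - 2A^2 + A^6 - 2A^10 + A^14, w = -6]
V(D2) = x^-8 - 2x^-7 + x^-6 - 2x^-5 + 2x^-4 + x^-2  (w -8, c 10, <D> = A^-16 + 2A^-8 - 2A^-4 + 1 - 2A^4 + A^8)
note: all 2 diagrams share one V(x), hence one class


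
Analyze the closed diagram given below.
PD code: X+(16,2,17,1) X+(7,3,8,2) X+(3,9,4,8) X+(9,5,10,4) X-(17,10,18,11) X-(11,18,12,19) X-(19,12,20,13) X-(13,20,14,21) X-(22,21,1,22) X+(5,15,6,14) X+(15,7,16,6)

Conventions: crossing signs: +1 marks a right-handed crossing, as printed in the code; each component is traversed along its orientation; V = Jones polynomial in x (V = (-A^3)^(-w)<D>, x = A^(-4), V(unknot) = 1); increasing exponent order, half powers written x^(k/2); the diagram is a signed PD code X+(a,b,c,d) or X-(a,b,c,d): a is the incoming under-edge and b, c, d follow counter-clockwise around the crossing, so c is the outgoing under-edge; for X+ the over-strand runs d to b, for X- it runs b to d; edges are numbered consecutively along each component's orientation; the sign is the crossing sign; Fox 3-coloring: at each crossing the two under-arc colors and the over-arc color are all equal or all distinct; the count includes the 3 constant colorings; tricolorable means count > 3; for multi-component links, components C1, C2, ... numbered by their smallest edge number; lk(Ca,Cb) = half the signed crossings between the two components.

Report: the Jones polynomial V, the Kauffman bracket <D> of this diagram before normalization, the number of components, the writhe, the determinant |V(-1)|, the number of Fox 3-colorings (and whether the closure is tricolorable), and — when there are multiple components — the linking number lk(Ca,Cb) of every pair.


V = -x^-1 + 2 - x + 2x^2 - x^3 + x^4 - x^5
<D> = A^-17 - A^-13 + A^-9 - 2A^-5 + A^-1 - 2A^3 + A^7 (w = +1)
1 component over 11 crossings, w = +1
9 Fox colorings among 3^11, |V(-1)| = 9: tricolorable
why: det 9 = |V(-1)|; divisible by 3, so tricolorable


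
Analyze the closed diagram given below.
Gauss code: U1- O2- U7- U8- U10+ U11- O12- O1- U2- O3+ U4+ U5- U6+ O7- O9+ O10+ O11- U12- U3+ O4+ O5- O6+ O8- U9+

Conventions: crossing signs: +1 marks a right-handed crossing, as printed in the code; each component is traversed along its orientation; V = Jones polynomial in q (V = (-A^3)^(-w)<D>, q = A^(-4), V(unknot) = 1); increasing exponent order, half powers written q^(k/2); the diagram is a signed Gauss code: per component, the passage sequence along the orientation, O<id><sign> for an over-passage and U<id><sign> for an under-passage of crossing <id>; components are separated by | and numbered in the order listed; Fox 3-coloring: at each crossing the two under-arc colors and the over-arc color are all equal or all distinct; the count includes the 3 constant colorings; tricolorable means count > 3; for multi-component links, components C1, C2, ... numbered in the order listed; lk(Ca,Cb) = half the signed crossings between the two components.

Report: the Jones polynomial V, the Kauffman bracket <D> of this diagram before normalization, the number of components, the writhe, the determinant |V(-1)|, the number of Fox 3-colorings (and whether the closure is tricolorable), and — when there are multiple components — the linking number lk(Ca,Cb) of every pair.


V(q) = -q^-5 + q^-4 - q^-3 + 2q^-2 - q^-1 + 2 - q
bracket: -A^-10 + 2A^-6 - A^-2 + 2A^2 - A^6 + A^10 - A^14, w = -2
1 component, writhe -2, over 12 crossings
det 9, colorings 9 of 3^12 — tricolorable
observation: det 9 = |V(-1)|; divisible by 3, so tricolorable


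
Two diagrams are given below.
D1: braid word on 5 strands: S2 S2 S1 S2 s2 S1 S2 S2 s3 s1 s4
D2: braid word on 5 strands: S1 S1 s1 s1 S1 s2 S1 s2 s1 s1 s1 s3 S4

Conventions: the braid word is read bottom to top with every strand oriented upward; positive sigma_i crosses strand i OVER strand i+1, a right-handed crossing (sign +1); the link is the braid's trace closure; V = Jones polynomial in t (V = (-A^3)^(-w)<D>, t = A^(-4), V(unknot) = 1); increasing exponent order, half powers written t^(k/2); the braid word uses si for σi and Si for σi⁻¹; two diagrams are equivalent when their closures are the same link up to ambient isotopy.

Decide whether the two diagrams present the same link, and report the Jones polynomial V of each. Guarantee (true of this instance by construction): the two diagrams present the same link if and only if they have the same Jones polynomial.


equivalent: no
V(D1) = -t^(-15/2) + 2t^(-13/2) - 2t^(-11/2) + 2t^(-9/2) - 3t^(-7/2) + t^(-5/2) - t^(-3/2)  (w -3, c 11, <D> = A^-3 - A + 3A^5 - 2A^9 + 2A^13 - 2A^17 + A^21)
V(D2) = -t^(1/2) + t^(3/2) - t^(5/2) - t^(9/2)  [13 crossings, <D> = A^-9 + A^-1 - A^3 + A^7, w = +3]
key observation: 2 classes among 2 diagrams; unequal V(t) rules out equality


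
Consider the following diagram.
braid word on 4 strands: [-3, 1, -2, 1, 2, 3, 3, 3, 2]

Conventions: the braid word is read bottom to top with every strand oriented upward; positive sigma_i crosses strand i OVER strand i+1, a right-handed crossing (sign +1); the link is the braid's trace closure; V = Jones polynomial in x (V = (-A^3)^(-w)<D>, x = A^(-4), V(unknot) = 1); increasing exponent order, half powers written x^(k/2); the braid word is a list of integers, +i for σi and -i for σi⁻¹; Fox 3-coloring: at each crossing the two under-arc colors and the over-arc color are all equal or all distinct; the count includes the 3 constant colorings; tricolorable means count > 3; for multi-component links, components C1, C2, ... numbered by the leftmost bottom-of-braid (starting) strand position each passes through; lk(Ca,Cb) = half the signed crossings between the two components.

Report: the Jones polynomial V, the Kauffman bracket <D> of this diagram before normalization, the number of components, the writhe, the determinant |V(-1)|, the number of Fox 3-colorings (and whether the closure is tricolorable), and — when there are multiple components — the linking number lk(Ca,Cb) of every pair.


V(x) = x - x^2 + 2x^3 - 2x^4 + 2x^5 - x^6 + x^7 - x^8
bracket: A^-17 - A^-13 + A^-9 - 2A^-5 + 2A^-1 - 2A^3 + A^7 - A^11, w = +5
1 component, writhe +5, over 9 crossings
det 11, colorings 3 of 3^9 — not tricolorable
observation: det 11 = |V(-1)|; not divisible by 3, so not tricolorable
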